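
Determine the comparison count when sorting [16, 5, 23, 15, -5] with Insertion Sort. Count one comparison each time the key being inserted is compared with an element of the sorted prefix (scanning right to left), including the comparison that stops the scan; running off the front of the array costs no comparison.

Insert 5: 16 > 5 (shift), reached front = 1 comparison(s) -> [5, 16, 23, 15, -5]
Insert 23: 16 <= 23 (stop) = 1 comparison(s) -> [5, 16, 23, 15, -5]
Insert 15: 23 > 15 (shift), 16 > 15 (shift), 5 <= 15 (stop) = 3 comparison(s) -> [5, 15, 16, 23, -5]
Insert -5: 23 > -5 (shift), 16 > -5 (shift), 15 > -5 (shift), 5 > -5 (shift), reached front = 4 comparison(s) -> [-5, 5, 15, 16, 23]
Total comparisons: 1 + 1 + 3 + 4 = 9


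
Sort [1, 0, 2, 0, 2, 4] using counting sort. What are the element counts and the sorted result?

Count array: [2, 1, 2, 0, 1]
(count[i] = number of elements equal to i)
Cumulative count: [2, 3, 5, 5, 6]
Sorted: [0, 0, 1, 2, 2, 4]


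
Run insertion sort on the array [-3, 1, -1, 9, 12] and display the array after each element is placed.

First element -3 is already 'sorted'
Insert 1: shifted 0 elements -> [-3, 1, -1, 9, 12]
Insert -1: shifted 1 elements -> [-3, -1, 1, 9, 12]
Insert 9: shifted 0 elements -> [-3, -1, 1, 9, 12]
Insert 12: shifted 0 elements -> [-3, -1, 1, 9, 12]


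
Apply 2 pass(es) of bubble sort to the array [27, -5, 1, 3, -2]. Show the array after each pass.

After pass 1: [-5, 1, 3, -2, 27] (4 swaps)
After pass 2: [-5, 1, -2, 3, 27] (1 swaps)
Total swaps: 5


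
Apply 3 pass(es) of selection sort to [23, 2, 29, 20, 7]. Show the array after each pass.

Pass 1: Select minimum 2 at index 1, swap -> [2, 23, 29, 20, 7]
Pass 2: Select minimum 7 at index 4, swap -> [2, 7, 29, 20, 23]
Pass 3: Select minimum 20 at index 3, swap -> [2, 7, 20, 29, 23]


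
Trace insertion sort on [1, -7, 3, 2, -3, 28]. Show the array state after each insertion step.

First element 1 is already 'sorted'
Insert -7: shifted 1 elements -> [-7, 1, 3, 2, -3, 28]
Insert 3: shifted 0 elements -> [-7, 1, 3, 2, -3, 28]
Insert 2: shifted 1 elements -> [-7, 1, 2, 3, -3, 28]
Insert -3: shifted 3 elements -> [-7, -3, 1, 2, 3, 28]
Insert 28: shifted 0 elements -> [-7, -3, 1, 2, 3, 28]


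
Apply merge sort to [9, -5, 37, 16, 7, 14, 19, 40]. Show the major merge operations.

Divide and conquer:
  Merge [9] + [-5] -> [-5, 9]
  Merge [37] + [16] -> [16, 37]
  Merge [-5, 9] + [16, 37] -> [-5, 9, 16, 37]
  Merge [7] + [14] -> [7, 14]
  Merge [19] + [40] -> [19, 40]
  Merge [7, 14] + [19, 40] -> [7, 14, 19, 40]
  Merge [-5, 9, 16, 37] + [7, 14, 19, 40] -> [-5, 7, 9, 14, 16, 19, 37, 40]


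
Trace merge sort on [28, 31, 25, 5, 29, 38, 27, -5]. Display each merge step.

Divide and conquer:
  Merge [28] + [31] -> [28, 31]
  Merge [25] + [5] -> [5, 25]
  Merge [28, 31] + [5, 25] -> [5, 25, 28, 31]
  Merge [29] + [38] -> [29, 38]
  Merge [27] + [-5] -> [-5, 27]
  Merge [29, 38] + [-5, 27] -> [-5, 27, 29, 38]
  Merge [5, 25, 28, 31] + [-5, 27, 29, 38] -> [-5, 5, 25, 27, 28, 29, 31, 38]


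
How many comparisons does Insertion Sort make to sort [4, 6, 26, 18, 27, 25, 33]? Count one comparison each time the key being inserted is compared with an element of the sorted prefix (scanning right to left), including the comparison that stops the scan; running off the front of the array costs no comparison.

Insert 6: 4 <= 6 (stop) = 1 comparison(s) -> [4, 6, 26, 18, 27, 25, 33]
Insert 26: 6 <= 26 (stop) = 1 comparison(s) -> [4, 6, 26, 18, 27, 25, 33]
Insert 18: 26 > 18 (shift), 6 <= 18 (stop) = 2 comparison(s) -> [4, 6, 18, 26, 27, 25, 33]
Insert 27: 26 <= 27 (stop) = 1 comparison(s) -> [4, 6, 18, 26, 27, 25, 33]
Insert 25: 27 > 25 (shift), 26 > 25 (shift), 18 <= 25 (stop) = 3 comparison(s) -> [4, 6, 18, 25, 26, 27, 33]
Insert 33: 27 <= 33 (stop) = 1 comparison(s) -> [4, 6, 18, 25, 26, 27, 33]
Total comparisons: 1 + 1 + 2 + 1 + 3 + 1 = 9


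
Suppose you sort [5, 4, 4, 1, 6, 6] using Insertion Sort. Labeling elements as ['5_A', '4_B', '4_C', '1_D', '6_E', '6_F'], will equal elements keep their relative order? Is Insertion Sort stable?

Trace Insertion Sort on the labeled array (the key is the number; the letter only tracks identity):
  Insert 4_B at index 0: [4_B, 5_A, 4_C, 1_D, 6_E, 6_F]
  Insert 4_C at index 1: [4_B, 4_C, 5_A, 1_D, 6_E, 6_F]
  Insert 1_D at index 0: [1_D, 4_B, 4_C, 5_A, 6_E, 6_F]
  Insert 6_E at index 4: [1_D, 4_B, 4_C, 5_A, 6_E, 6_F]
  Insert 6_F at index 5: [1_D, 4_B, 4_C, 5_A, 6_E, 6_F]
Final order: [1_D, 4_B, 4_C, 5_A, 6_E, 6_F]
Equal keys:
  value 4: originally 4_B, 4_C; after sorting 4_B, 4_C -> order preserved
  value 6: originally 6_E, 6_F; after sorting 6_E, 6_F -> order preserved
All equal keys kept their original relative order. Insertion Sort is stable: elements are shifted only while they are strictly greater than the key, so a key is inserted after any equal elements already placed.
Answer: Stable


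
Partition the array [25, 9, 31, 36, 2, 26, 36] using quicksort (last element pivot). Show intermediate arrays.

Partition 1: pivot=36 at index 6 -> [25, 9, 31, 36, 2, 26, 36]
Partition 2: pivot=26 at index 3 -> [25, 9, 2, 26, 31, 36, 36]
Partition 3: pivot=2 at index 0 -> [2, 9, 25, 26, 31, 36, 36]
Partition 4: pivot=25 at index 2 -> [2, 9, 25, 26, 31, 36, 36]
Partition 5: pivot=36 at index 5 -> [2, 9, 25, 26, 31, 36, 36]


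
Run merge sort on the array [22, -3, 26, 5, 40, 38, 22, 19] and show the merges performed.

Divide and conquer:
  Merge [22] + [-3] -> [-3, 22]
  Merge [26] + [5] -> [5, 26]
  Merge [-3, 22] + [5, 26] -> [-3, 5, 22, 26]
  Merge [40] + [38] -> [38, 40]
  Merge [22] + [19] -> [19, 22]
  Merge [38, 40] + [19, 22] -> [19, 22, 38, 40]
  Merge [-3, 5, 22, 26] + [19, 22, 38, 40] -> [-3, 5, 19, 22, 22, 26, 38, 40]


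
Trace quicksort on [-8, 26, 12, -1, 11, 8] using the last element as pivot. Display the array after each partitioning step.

Partition 1: pivot=8 at index 2 -> [-8, -1, 8, 26, 11, 12]
Partition 2: pivot=-1 at index 1 -> [-8, -1, 8, 26, 11, 12]
Partition 3: pivot=12 at index 4 -> [-8, -1, 8, 11, 12, 26]


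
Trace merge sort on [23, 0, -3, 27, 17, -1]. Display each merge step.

Divide and conquer:
  Merge [0] + [-3] -> [-3, 0]
  Merge [23] + [-3, 0] -> [-3, 0, 23]
  Merge [17] + [-1] -> [-1, 17]
  Merge [27] + [-1, 17] -> [-1, 17, 27]
  Merge [-3, 0, 23] + [-1, 17, 27] -> [-3, -1, 0, 17, 23, 27]


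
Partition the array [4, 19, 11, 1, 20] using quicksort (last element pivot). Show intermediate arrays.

Partition 1: pivot=20 at index 4 -> [4, 19, 11, 1, 20]
Partition 2: pivot=1 at index 0 -> [1, 19, 11, 4, 20]
Partition 3: pivot=4 at index 1 -> [1, 4, 11, 19, 20]
Partition 4: pivot=19 at index 3 -> [1, 4, 11, 19, 20]


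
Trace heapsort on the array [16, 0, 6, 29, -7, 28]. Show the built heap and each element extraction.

Build heap: [29, 16, 28, 0, -7, 6]
Extract 29: [28, 16, 6, 0, -7, 29]
Extract 28: [16, 0, 6, -7, 28, 29]
Extract 16: [6, 0, -7, 16, 28, 29]
Extract 6: [0, -7, 6, 16, 28, 29]
Extract 0: [-7, 0, 6, 16, 28, 29]


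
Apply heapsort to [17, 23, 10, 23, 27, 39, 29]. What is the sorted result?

Build heap: [39, 27, 29, 23, 23, 10, 17]
Extract 39: [29, 27, 17, 23, 23, 10, 39]
Extract 29: [27, 23, 17, 10, 23, 29, 39]
Extract 27: [23, 23, 17, 10, 27, 29, 39]
Extract 23: [23, 10, 17, 23, 27, 29, 39]
Extract 23: [17, 10, 23, 23, 27, 29, 39]
Extract 17: [10, 17, 23, 23, 27, 29, 39]


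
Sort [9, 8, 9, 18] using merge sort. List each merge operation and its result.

Divide and conquer:
  Merge [9] + [8] -> [8, 9]
  Merge [9] + [18] -> [9, 18]
  Merge [8, 9] + [9, 18] -> [8, 9, 9, 18]


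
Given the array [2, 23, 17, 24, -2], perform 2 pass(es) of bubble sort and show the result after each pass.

After pass 1: [2, 17, 23, -2, 24] (2 swaps)
After pass 2: [2, 17, -2, 23, 24] (1 swaps)
Total swaps: 3


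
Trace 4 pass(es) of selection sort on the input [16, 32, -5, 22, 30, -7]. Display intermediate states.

Pass 1: Select minimum -7 at index 5, swap -> [-7, 32, -5, 22, 30, 16]
Pass 2: Select minimum -5 at index 2, swap -> [-7, -5, 32, 22, 30, 16]
Pass 3: Select minimum 16 at index 5, swap -> [-7, -5, 16, 22, 30, 32]
Pass 4: Select minimum 22 at index 3, swap -> [-7, -5, 16, 22, 30, 32]


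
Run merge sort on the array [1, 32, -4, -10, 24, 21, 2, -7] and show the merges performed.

Divide and conquer:
  Merge [1] + [32] -> [1, 32]
  Merge [-4] + [-10] -> [-10, -4]
  Merge [1, 32] + [-10, -4] -> [-10, -4, 1, 32]
  Merge [24] + [21] -> [21, 24]
  Merge [2] + [-7] -> [-7, 2]
  Merge [21, 24] + [-7, 2] -> [-7, 2, 21, 24]
  Merge [-10, -4, 1, 32] + [-7, 2, 21, 24] -> [-10, -7, -4, 1, 2, 21, 24, 32]


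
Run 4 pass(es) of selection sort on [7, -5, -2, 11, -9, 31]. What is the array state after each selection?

Pass 1: Select minimum -9 at index 4, swap -> [-9, -5, -2, 11, 7, 31]
Pass 2: Select minimum -5 at index 1, swap -> [-9, -5, -2, 11, 7, 31]
Pass 3: Select minimum -2 at index 2, swap -> [-9, -5, -2, 11, 7, 31]
Pass 4: Select minimum 7 at index 4, swap -> [-9, -5, -2, 7, 11, 31]


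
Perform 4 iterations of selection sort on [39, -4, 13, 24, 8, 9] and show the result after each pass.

Pass 1: Select minimum -4 at index 1, swap -> [-4, 39, 13, 24, 8, 9]
Pass 2: Select minimum 8 at index 4, swap -> [-4, 8, 13, 24, 39, 9]
Pass 3: Select minimum 9 at index 5, swap -> [-4, 8, 9, 24, 39, 13]
Pass 4: Select minimum 13 at index 5, swap -> [-4, 8, 9, 13, 39, 24]


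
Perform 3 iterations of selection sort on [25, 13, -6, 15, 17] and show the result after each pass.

Pass 1: Select minimum -6 at index 2, swap -> [-6, 13, 25, 15, 17]
Pass 2: Select minimum 13 at index 1, swap -> [-6, 13, 25, 15, 17]
Pass 3: Select minimum 15 at index 3, swap -> [-6, 13, 15, 25, 17]


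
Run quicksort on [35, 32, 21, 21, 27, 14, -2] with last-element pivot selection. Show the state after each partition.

Partition 1: pivot=-2 at index 0 -> [-2, 32, 21, 21, 27, 14, 35]
Partition 2: pivot=35 at index 6 -> [-2, 32, 21, 21, 27, 14, 35]
Partition 3: pivot=14 at index 1 -> [-2, 14, 21, 21, 27, 32, 35]
Partition 4: pivot=32 at index 5 -> [-2, 14, 21, 21, 27, 32, 35]
Partition 5: pivot=27 at index 4 -> [-2, 14, 21, 21, 27, 32, 35]
Partition 6: pivot=21 at index 3 -> [-2, 14, 21, 21, 27, 32, 35]


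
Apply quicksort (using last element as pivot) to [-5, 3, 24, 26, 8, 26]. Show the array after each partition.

Partition 1: pivot=26 at index 5 -> [-5, 3, 24, 26, 8, 26]
Partition 2: pivot=8 at index 2 -> [-5, 3, 8, 26, 24, 26]
Partition 3: pivot=3 at index 1 -> [-5, 3, 8, 26, 24, 26]
Partition 4: pivot=24 at index 3 -> [-5, 3, 8, 24, 26, 26]


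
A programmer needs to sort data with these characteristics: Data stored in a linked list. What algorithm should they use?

Best choice: Merge sort
Reason: Merge sort doesn't require random access; can be done in O(1) extra space for linked lists


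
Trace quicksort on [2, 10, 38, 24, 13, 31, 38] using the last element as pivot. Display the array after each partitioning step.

Partition 1: pivot=38 at index 6 -> [2, 10, 38, 24, 13, 31, 38]
Partition 2: pivot=31 at index 4 -> [2, 10, 24, 13, 31, 38, 38]
Partition 3: pivot=13 at index 2 -> [2, 10, 13, 24, 31, 38, 38]
Partition 4: pivot=10 at index 1 -> [2, 10, 13, 24, 31, 38, 38]


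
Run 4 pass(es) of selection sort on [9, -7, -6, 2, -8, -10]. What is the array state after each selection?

Pass 1: Select minimum -10 at index 5, swap -> [-10, -7, -6, 2, -8, 9]
Pass 2: Select minimum -8 at index 4, swap -> [-10, -8, -6, 2, -7, 9]
Pass 3: Select minimum -7 at index 4, swap -> [-10, -8, -7, 2, -6, 9]
Pass 4: Select minimum -6 at index 4, swap -> [-10, -8, -7, -6, 2, 9]


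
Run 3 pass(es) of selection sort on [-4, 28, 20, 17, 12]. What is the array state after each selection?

Pass 1: Select minimum -4 at index 0, swap -> [-4, 28, 20, 17, 12]
Pass 2: Select minimum 12 at index 4, swap -> [-4, 12, 20, 17, 28]
Pass 3: Select minimum 17 at index 3, swap -> [-4, 12, 17, 20, 28]


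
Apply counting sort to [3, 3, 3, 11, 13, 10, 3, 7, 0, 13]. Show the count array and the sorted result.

Count array: [1, 0, 0, 4, 0, 0, 0, 1, 0, 0, 1, 1, 0, 2]
(count[i] = number of elements equal to i)
Cumulative count: [1, 1, 1, 5, 5, 5, 5, 6, 6, 6, 7, 8, 8, 10]
Sorted: [0, 3, 3, 3, 3, 7, 10, 11, 13, 13]


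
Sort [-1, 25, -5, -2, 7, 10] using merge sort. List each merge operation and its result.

Divide and conquer:
  Merge [25] + [-5] -> [-5, 25]
  Merge [-1] + [-5, 25] -> [-5, -1, 25]
  Merge [7] + [10] -> [7, 10]
  Merge [-2] + [7, 10] -> [-2, 7, 10]
  Merge [-5, -1, 25] + [-2, 7, 10] -> [-5, -2, -1, 7, 10, 25]


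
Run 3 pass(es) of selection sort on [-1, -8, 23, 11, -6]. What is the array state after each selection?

Pass 1: Select minimum -8 at index 1, swap -> [-8, -1, 23, 11, -6]
Pass 2: Select minimum -6 at index 4, swap -> [-8, -6, 23, 11, -1]
Pass 3: Select minimum -1 at index 4, swap -> [-8, -6, -1, 11, 23]


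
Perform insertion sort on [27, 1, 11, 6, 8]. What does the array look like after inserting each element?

First element 27 is already 'sorted'
Insert 1: shifted 1 elements -> [1, 27, 11, 6, 8]
Insert 11: shifted 1 elements -> [1, 11, 27, 6, 8]
Insert 6: shifted 2 elements -> [1, 6, 11, 27, 8]
Insert 8: shifted 2 elements -> [1, 6, 8, 11, 27]


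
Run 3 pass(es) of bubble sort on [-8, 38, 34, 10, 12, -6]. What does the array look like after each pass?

After pass 1: [-8, 34, 10, 12, -6, 38] (4 swaps)
After pass 2: [-8, 10, 12, -6, 34, 38] (3 swaps)
After pass 3: [-8, 10, -6, 12, 34, 38] (1 swaps)
Total swaps: 8


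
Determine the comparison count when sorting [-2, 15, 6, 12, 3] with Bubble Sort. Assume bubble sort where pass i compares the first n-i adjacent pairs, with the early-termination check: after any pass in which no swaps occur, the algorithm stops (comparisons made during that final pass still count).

Pass 1: compare adjacent pairs (0,1)..(3,4) = 4 comparison(s), 3 swap(s) -> [-2, 6, 12, 3, 15]
Pass 2: compare adjacent pairs (0,1)..(2,3) = 3 comparison(s), 1 swap(s) -> [-2, 6, 3, 12, 15]
Pass 3: compare adjacent pairs (0,1)..(1,2) = 2 comparison(s), 1 swap(s) -> [-2, 3, 6, 12, 15]
Pass 4: compare adjacent pairs (0,1)..(0,1) = 1 comparison(s), 0 swap(s) -> [-2, 3, 6, 12, 15]
No swaps in this pass, so bubble sort stops here.
Total comparisons: 4 + 3 + 2 + 1 = 10


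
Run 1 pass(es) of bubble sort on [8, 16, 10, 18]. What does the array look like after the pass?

After pass 1: [8, 10, 16, 18] (1 swaps)
Total swaps: 1


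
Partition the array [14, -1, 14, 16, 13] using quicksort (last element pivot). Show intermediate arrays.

Partition 1: pivot=13 at index 1 -> [-1, 13, 14, 16, 14]
Partition 2: pivot=14 at index 3 -> [-1, 13, 14, 14, 16]


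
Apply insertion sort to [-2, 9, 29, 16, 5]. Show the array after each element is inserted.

First element -2 is already 'sorted'
Insert 9: shifted 0 elements -> [-2, 9, 29, 16, 5]
Insert 29: shifted 0 elements -> [-2, 9, 29, 16, 5]
Insert 16: shifted 1 elements -> [-2, 9, 16, 29, 5]
Insert 5: shifted 3 elements -> [-2, 5, 9, 16, 29]


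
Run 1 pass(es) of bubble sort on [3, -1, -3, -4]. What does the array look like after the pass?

After pass 1: [-1, -3, -4, 3] (3 swaps)
Total swaps: 3


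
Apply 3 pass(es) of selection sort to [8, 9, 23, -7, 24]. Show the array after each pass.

Pass 1: Select minimum -7 at index 3, swap -> [-7, 9, 23, 8, 24]
Pass 2: Select minimum 8 at index 3, swap -> [-7, 8, 23, 9, 24]
Pass 3: Select minimum 9 at index 3, swap -> [-7, 8, 9, 23, 24]


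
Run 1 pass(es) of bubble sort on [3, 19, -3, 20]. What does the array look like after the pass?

After pass 1: [3, -3, 19, 20] (1 swaps)
Total swaps: 1


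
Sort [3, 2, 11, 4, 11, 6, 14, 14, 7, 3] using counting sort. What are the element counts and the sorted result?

Count array: [0, 0, 1, 2, 1, 0, 1, 1, 0, 0, 0, 2, 0, 0, 2]
(count[i] = number of elements equal to i)
Cumulative count: [0, 0, 1, 3, 4, 4, 5, 6, 6, 6, 6, 8, 8, 8, 10]
Sorted: [2, 3, 3, 4, 6, 7, 11, 11, 14, 14]


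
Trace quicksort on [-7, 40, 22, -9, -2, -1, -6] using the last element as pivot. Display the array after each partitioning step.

Partition 1: pivot=-6 at index 2 -> [-7, -9, -6, 40, -2, -1, 22]
Partition 2: pivot=-9 at index 0 -> [-9, -7, -6, 40, -2, -1, 22]
Partition 3: pivot=22 at index 5 -> [-9, -7, -6, -2, -1, 22, 40]
Partition 4: pivot=-1 at index 4 -> [-9, -7, -6, -2, -1, 22, 40]


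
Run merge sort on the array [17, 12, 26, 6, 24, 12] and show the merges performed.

Divide and conquer:
  Merge [12] + [26] -> [12, 26]
  Merge [17] + [12, 26] -> [12, 17, 26]
  Merge [24] + [12] -> [12, 24]
  Merge [6] + [12, 24] -> [6, 12, 24]
  Merge [12, 17, 26] + [6, 12, 24] -> [6, 12, 12, 17, 24, 26]


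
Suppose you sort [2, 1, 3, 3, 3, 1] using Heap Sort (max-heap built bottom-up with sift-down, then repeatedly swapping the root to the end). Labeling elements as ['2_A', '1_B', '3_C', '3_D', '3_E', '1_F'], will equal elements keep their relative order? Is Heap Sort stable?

Trace Heap Sort on the labeled array (the key is the number; the letter only tracks identity):
  Build max-heap: [3_D, 3_E, 3_C, 1_B, 2_A, 1_F]
  Swap root 3_D to index 5, re-heapify first 5 -> [3_E, 2_A, 3_C, 1_B, 1_F, 3_D]
  Swap root 3_E to index 4, re-heapify first 4 -> [3_C, 2_A, 1_F, 1_B, 3_E, 3_D]
  Swap root 3_C to index 3, re-heapify first 3 -> [2_A, 1_B, 1_F, 3_C, 3_E, 3_D]
  Swap root 2_A to index 2, re-heapify first 2 -> [1_F, 1_B, 2_A, 3_C, 3_E, 3_D]
  Swap root 1_F to index 1, re-heapify first 1 -> [1_B, 1_F, 2_A, 3_C, 3_E, 3_D]
Final order: [1_B, 1_F, 2_A, 3_C, 3_E, 3_D]
Equal keys:
  value 1: originally 1_B, 1_F; after sorting 1_B, 1_F -> order preserved
  value 3: originally 3_C, 3_D, 3_E; after sorting 3_C, 3_E, 3_D -> order changed
Equal keys were reordered, so Heap Sort is not stable: heap construction and root-to-end swaps move elements without regard to the original order of equal keys. (One such input is enough; an unstable sort may happen to preserve order on other inputs, but it gives no guarantee.)
Answer: Not stable


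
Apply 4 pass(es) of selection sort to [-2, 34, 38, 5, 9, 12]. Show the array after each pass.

Pass 1: Select minimum -2 at index 0, swap -> [-2, 34, 38, 5, 9, 12]
Pass 2: Select minimum 5 at index 3, swap -> [-2, 5, 38, 34, 9, 12]
Pass 3: Select minimum 9 at index 4, swap -> [-2, 5, 9, 34, 38, 12]
Pass 4: Select minimum 12 at index 5, swap -> [-2, 5, 9, 12, 38, 34]


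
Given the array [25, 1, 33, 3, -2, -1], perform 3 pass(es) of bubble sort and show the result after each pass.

After pass 1: [1, 25, 3, -2, -1, 33] (4 swaps)
After pass 2: [1, 3, -2, -1, 25, 33] (3 swaps)
After pass 3: [1, -2, -1, 3, 25, 33] (2 swaps)
Total swaps: 9


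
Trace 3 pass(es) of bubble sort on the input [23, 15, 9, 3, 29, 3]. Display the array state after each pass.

After pass 1: [15, 9, 3, 23, 3, 29] (4 swaps)
After pass 2: [9, 3, 15, 3, 23, 29] (3 swaps)
After pass 3: [3, 9, 3, 15, 23, 29] (2 swaps)
Total swaps: 9


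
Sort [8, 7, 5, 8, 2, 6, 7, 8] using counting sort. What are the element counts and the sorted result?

Count array: [0, 0, 1, 0, 0, 1, 1, 2, 3]
(count[i] = number of elements equal to i)
Cumulative count: [0, 0, 1, 1, 1, 2, 3, 5, 8]
Sorted: [2, 5, 6, 7, 7, 8, 8, 8]


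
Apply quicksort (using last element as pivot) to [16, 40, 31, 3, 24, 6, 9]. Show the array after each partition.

Partition 1: pivot=9 at index 2 -> [3, 6, 9, 16, 24, 40, 31]
Partition 2: pivot=6 at index 1 -> [3, 6, 9, 16, 24, 40, 31]
Partition 3: pivot=31 at index 5 -> [3, 6, 9, 16, 24, 31, 40]
Partition 4: pivot=24 at index 4 -> [3, 6, 9, 16, 24, 31, 40]


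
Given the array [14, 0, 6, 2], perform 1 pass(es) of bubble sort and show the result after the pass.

After pass 1: [0, 6, 2, 14] (3 swaps)
Total swaps: 3


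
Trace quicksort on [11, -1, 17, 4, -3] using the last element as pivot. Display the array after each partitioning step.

Partition 1: pivot=-3 at index 0 -> [-3, -1, 17, 4, 11]
Partition 2: pivot=11 at index 3 -> [-3, -1, 4, 11, 17]
Partition 3: pivot=4 at index 2 -> [-3, -1, 4, 11, 17]


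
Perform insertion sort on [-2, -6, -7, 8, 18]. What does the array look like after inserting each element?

First element -2 is already 'sorted'
Insert -6: shifted 1 elements -> [-6, -2, -7, 8, 18]
Insert -7: shifted 2 elements -> [-7, -6, -2, 8, 18]
Insert 8: shifted 0 elements -> [-7, -6, -2, 8, 18]
Insert 18: shifted 0 elements -> [-7, -6, -2, 8, 18]


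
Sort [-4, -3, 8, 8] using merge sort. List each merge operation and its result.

Divide and conquer:
  Merge [-4] + [-3] -> [-4, -3]
  Merge [8] + [8] -> [8, 8]
  Merge [-4, -3] + [8, 8] -> [-4, -3, 8, 8]


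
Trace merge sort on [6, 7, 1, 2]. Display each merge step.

Divide and conquer:
  Merge [6] + [7] -> [6, 7]
  Merge [1] + [2] -> [1, 2]
  Merge [6, 7] + [1, 2] -> [1, 2, 6, 7]


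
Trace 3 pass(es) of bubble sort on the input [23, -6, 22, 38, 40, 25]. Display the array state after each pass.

After pass 1: [-6, 22, 23, 38, 25, 40] (3 swaps)
After pass 2: [-6, 22, 23, 25, 38, 40] (1 swaps)
After pass 3: [-6, 22, 23, 25, 38, 40] (0 swaps)
Total swaps: 4


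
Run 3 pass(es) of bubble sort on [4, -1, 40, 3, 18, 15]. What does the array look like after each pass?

After pass 1: [-1, 4, 3, 18, 15, 40] (4 swaps)
After pass 2: [-1, 3, 4, 15, 18, 40] (2 swaps)
After pass 3: [-1, 3, 4, 15, 18, 40] (0 swaps)
Total swaps: 6


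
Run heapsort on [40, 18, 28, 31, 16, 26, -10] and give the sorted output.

Build heap: [40, 31, 28, 18, 16, 26, -10]
Extract 40: [31, 18, 28, -10, 16, 26, 40]
Extract 31: [28, 18, 26, -10, 16, 31, 40]
Extract 28: [26, 18, 16, -10, 28, 31, 40]
Extract 26: [18, -10, 16, 26, 28, 31, 40]
Extract 18: [16, -10, 18, 26, 28, 31, 40]
Extract 16: [-10, 16, 18, 26, 28, 31, 40]


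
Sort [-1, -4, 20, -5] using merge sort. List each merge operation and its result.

Divide and conquer:
  Merge [-1] + [-4] -> [-4, -1]
  Merge [20] + [-5] -> [-5, 20]
  Merge [-4, -1] + [-5, 20] -> [-5, -4, -1, 20]


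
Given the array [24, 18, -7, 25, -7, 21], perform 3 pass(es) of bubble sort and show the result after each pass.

After pass 1: [18, -7, 24, -7, 21, 25] (4 swaps)
After pass 2: [-7, 18, -7, 21, 24, 25] (3 swaps)
After pass 3: [-7, -7, 18, 21, 24, 25] (1 swaps)
Total swaps: 8


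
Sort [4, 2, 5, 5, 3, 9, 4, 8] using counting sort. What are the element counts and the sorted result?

Count array: [0, 0, 1, 1, 2, 2, 0, 0, 1, 1]
(count[i] = number of elements equal to i)
Cumulative count: [0, 0, 1, 2, 4, 6, 6, 6, 7, 8]
Sorted: [2, 3, 4, 4, 5, 5, 8, 9]


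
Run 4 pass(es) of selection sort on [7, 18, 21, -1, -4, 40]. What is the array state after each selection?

Pass 1: Select minimum -4 at index 4, swap -> [-4, 18, 21, -1, 7, 40]
Pass 2: Select minimum -1 at index 3, swap -> [-4, -1, 21, 18, 7, 40]
Pass 3: Select minimum 7 at index 4, swap -> [-4, -1, 7, 18, 21, 40]
Pass 4: Select minimum 18 at index 3, swap -> [-4, -1, 7, 18, 21, 40]


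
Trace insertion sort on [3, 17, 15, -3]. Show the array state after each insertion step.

First element 3 is already 'sorted'
Insert 17: shifted 0 elements -> [3, 17, 15, -3]
Insert 15: shifted 1 elements -> [3, 15, 17, -3]
Insert -3: shifted 3 elements -> [-3, 3, 15, 17]


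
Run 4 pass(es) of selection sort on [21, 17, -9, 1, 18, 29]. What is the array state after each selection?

Pass 1: Select minimum -9 at index 2, swap -> [-9, 17, 21, 1, 18, 29]
Pass 2: Select minimum 1 at index 3, swap -> [-9, 1, 21, 17, 18, 29]
Pass 3: Select minimum 17 at index 3, swap -> [-9, 1, 17, 21, 18, 29]
Pass 4: Select minimum 18 at index 4, swap -> [-9, 1, 17, 18, 21, 29]


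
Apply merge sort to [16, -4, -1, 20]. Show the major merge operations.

Divide and conquer:
  Merge [16] + [-4] -> [-4, 16]
  Merge [-1] + [20] -> [-1, 20]
  Merge [-4, 16] + [-1, 20] -> [-4, -1, 16, 20]


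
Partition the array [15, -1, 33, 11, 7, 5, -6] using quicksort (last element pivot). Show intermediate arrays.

Partition 1: pivot=-6 at index 0 -> [-6, -1, 33, 11, 7, 5, 15]
Partition 2: pivot=15 at index 5 -> [-6, -1, 11, 7, 5, 15, 33]
Partition 3: pivot=5 at index 2 -> [-6, -1, 5, 7, 11, 15, 33]
Partition 4: pivot=11 at index 4 -> [-6, -1, 5, 7, 11, 15, 33]


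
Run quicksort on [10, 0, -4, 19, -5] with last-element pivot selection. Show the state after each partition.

Partition 1: pivot=-5 at index 0 -> [-5, 0, -4, 19, 10]
Partition 2: pivot=10 at index 3 -> [-5, 0, -4, 10, 19]
Partition 3: pivot=-4 at index 1 -> [-5, -4, 0, 10, 19]


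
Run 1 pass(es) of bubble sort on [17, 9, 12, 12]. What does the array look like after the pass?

After pass 1: [9, 12, 12, 17] (3 swaps)
Total swaps: 3


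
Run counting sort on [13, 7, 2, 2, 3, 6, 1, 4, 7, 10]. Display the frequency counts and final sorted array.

Count array: [0, 1, 2, 1, 1, 0, 1, 2, 0, 0, 1, 0, 0, 1]
(count[i] = number of elements equal to i)
Cumulative count: [0, 1, 3, 4, 5, 5, 6, 8, 8, 8, 9, 9, 9, 10]
Sorted: [1, 2, 2, 3, 4, 6, 7, 7, 10, 13]


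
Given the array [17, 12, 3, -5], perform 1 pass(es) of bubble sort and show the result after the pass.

After pass 1: [12, 3, -5, 17] (3 swaps)
Total swaps: 3


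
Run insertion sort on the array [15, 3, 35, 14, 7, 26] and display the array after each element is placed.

First element 15 is already 'sorted'
Insert 3: shifted 1 elements -> [3, 15, 35, 14, 7, 26]
Insert 35: shifted 0 elements -> [3, 15, 35, 14, 7, 26]
Insert 14: shifted 2 elements -> [3, 14, 15, 35, 7, 26]
Insert 7: shifted 3 elements -> [3, 7, 14, 15, 35, 26]
Insert 26: shifted 1 elements -> [3, 7, 14, 15, 26, 35]


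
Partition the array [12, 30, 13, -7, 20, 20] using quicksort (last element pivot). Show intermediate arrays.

Partition 1: pivot=20 at index 4 -> [12, 13, -7, 20, 20, 30]
Partition 2: pivot=20 at index 3 -> [12, 13, -7, 20, 20, 30]
Partition 3: pivot=-7 at index 0 -> [-7, 13, 12, 20, 20, 30]
Partition 4: pivot=12 at index 1 -> [-7, 12, 13, 20, 20, 30]


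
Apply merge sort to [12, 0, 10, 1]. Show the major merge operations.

Divide and conquer:
  Merge [12] + [0] -> [0, 12]
  Merge [10] + [1] -> [1, 10]
  Merge [0, 12] + [1, 10] -> [0, 1, 10, 12]


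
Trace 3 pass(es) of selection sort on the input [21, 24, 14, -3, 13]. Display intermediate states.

Pass 1: Select minimum -3 at index 3, swap -> [-3, 24, 14, 21, 13]
Pass 2: Select minimum 13 at index 4, swap -> [-3, 13, 14, 21, 24]
Pass 3: Select minimum 14 at index 2, swap -> [-3, 13, 14, 21, 24]


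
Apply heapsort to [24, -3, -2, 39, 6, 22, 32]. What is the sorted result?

Build heap: [39, 24, 32, -3, 6, 22, -2]
Extract 39: [32, 24, 22, -3, 6, -2, 39]
Extract 32: [24, 6, 22, -3, -2, 32, 39]
Extract 24: [22, 6, -2, -3, 24, 32, 39]
Extract 22: [6, -3, -2, 22, 24, 32, 39]
Extract 6: [-2, -3, 6, 22, 24, 32, 39]
Extract -2: [-3, -2, 6, 22, 24, 32, 39]


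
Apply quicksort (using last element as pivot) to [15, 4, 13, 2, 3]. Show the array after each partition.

Partition 1: pivot=3 at index 1 -> [2, 3, 13, 15, 4]
Partition 2: pivot=4 at index 2 -> [2, 3, 4, 15, 13]
Partition 3: pivot=13 at index 3 -> [2, 3, 4, 13, 15]


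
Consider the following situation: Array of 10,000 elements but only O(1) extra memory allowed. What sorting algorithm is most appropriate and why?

Best choice: Heapsort
Reason: Heapsort rearranges the array in place using O(1) auxiliary space and still guarantees O(n log n) time; quicksort partitions in place but needs Theta(log n) stack space for recursion (O(n) in the worst case), and mergesort requires O(n) auxiliary space


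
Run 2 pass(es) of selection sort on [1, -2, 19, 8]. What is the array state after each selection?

Pass 1: Select minimum -2 at index 1, swap -> [-2, 1, 19, 8]
Pass 2: Select minimum 1 at index 1, swap -> [-2, 1, 19, 8]


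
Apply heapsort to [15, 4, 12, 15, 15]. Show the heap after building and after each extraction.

Build heap: [15, 15, 12, 4, 15]
Extract 15: [15, 15, 12, 4, 15]
Extract 15: [15, 4, 12, 15, 15]
Extract 15: [12, 4, 15, 15, 15]
Extract 12: [4, 12, 15, 15, 15]


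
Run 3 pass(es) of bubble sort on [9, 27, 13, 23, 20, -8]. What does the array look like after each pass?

After pass 1: [9, 13, 23, 20, -8, 27] (4 swaps)
After pass 2: [9, 13, 20, -8, 23, 27] (2 swaps)
After pass 3: [9, 13, -8, 20, 23, 27] (1 swaps)
Total swaps: 7


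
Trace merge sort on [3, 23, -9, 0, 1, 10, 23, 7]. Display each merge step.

Divide and conquer:
  Merge [3] + [23] -> [3, 23]
  Merge [-9] + [0] -> [-9, 0]
  Merge [3, 23] + [-9, 0] -> [-9, 0, 3, 23]
  Merge [1] + [10] -> [1, 10]
  Merge [23] + [7] -> [7, 23]
  Merge [1, 10] + [7, 23] -> [1, 7, 10, 23]
  Merge [-9, 0, 3, 23] + [1, 7, 10, 23] -> [-9, 0, 1, 3, 7, 10, 23, 23]


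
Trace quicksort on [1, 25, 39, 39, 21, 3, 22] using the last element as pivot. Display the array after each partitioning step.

Partition 1: pivot=22 at index 3 -> [1, 21, 3, 22, 25, 39, 39]
Partition 2: pivot=3 at index 1 -> [1, 3, 21, 22, 25, 39, 39]
Partition 3: pivot=39 at index 6 -> [1, 3, 21, 22, 25, 39, 39]
Partition 4: pivot=39 at index 5 -> [1, 3, 21, 22, 25, 39, 39]


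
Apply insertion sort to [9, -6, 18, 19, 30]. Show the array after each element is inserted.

First element 9 is already 'sorted'
Insert -6: shifted 1 elements -> [-6, 9, 18, 19, 30]
Insert 18: shifted 0 elements -> [-6, 9, 18, 19, 30]
Insert 19: shifted 0 elements -> [-6, 9, 18, 19, 30]
Insert 30: shifted 0 elements -> [-6, 9, 18, 19, 30]


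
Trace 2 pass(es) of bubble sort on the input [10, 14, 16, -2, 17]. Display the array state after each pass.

After pass 1: [10, 14, -2, 16, 17] (1 swaps)
After pass 2: [10, -2, 14, 16, 17] (1 swaps)
Total swaps: 2


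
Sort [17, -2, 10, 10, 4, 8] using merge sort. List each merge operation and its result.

Divide and conquer:
  Merge [-2] + [10] -> [-2, 10]
  Merge [17] + [-2, 10] -> [-2, 10, 17]
  Merge [4] + [8] -> [4, 8]
  Merge [10] + [4, 8] -> [4, 8, 10]
  Merge [-2, 10, 17] + [4, 8, 10] -> [-2, 4, 8, 10, 10, 17]


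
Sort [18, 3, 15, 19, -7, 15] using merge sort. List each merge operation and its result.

Divide and conquer:
  Merge [3] + [15] -> [3, 15]
  Merge [18] + [3, 15] -> [3, 15, 18]
  Merge [-7] + [15] -> [-7, 15]
  Merge [19] + [-7, 15] -> [-7, 15, 19]
  Merge [3, 15, 18] + [-7, 15, 19] -> [-7, 3, 15, 15, 18, 19]


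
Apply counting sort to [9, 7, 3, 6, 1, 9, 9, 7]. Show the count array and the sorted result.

Count array: [0, 1, 0, 1, 0, 0, 1, 2, 0, 3]
(count[i] = number of elements equal to i)
Cumulative count: [0, 1, 1, 2, 2, 2, 3, 5, 5, 8]
Sorted: [1, 3, 6, 7, 7, 9, 9, 9]


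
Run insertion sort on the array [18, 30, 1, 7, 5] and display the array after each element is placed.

First element 18 is already 'sorted'
Insert 30: shifted 0 elements -> [18, 30, 1, 7, 5]
Insert 1: shifted 2 elements -> [1, 18, 30, 7, 5]
Insert 7: shifted 2 elements -> [1, 7, 18, 30, 5]
Insert 5: shifted 3 elements -> [1, 5, 7, 18, 30]


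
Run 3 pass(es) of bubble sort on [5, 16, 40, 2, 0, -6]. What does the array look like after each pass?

After pass 1: [5, 16, 2, 0, -6, 40] (3 swaps)
After pass 2: [5, 2, 0, -6, 16, 40] (3 swaps)
After pass 3: [2, 0, -6, 5, 16, 40] (3 swaps)
Total swaps: 9


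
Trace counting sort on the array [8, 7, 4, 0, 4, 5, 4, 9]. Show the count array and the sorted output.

Count array: [1, 0, 0, 0, 3, 1, 0, 1, 1, 1]
(count[i] = number of elements equal to i)
Cumulative count: [1, 1, 1, 1, 4, 5, 5, 6, 7, 8]
Sorted: [0, 4, 4, 4, 5, 7, 8, 9]


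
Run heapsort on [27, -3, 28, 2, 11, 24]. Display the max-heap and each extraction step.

Build heap: [28, 11, 27, 2, -3, 24]
Extract 28: [27, 11, 24, 2, -3, 28]
Extract 27: [24, 11, -3, 2, 27, 28]
Extract 24: [11, 2, -3, 24, 27, 28]
Extract 11: [2, -3, 11, 24, 27, 28]
Extract 2: [-3, 2, 11, 24, 27, 28]


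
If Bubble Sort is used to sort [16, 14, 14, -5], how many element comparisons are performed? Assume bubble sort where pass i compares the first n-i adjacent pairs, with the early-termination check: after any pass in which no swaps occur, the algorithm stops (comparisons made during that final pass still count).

Pass 1: compare adjacent pairs (0,1)..(2,3) = 3 comparison(s), 3 swap(s) -> [14, 14, -5, 16]
Pass 2: compare adjacent pairs (0,1)..(1,2) = 2 comparison(s), 1 swap(s) -> [14, -5, 14, 16]
Pass 3: compare adjacent pairs (0,1)..(0,1) = 1 comparison(s), 1 swap(s) -> [-5, 14, 14, 16]
Every pass made at least one swap, so all n-1 passes run.
Total comparisons: 3 + 2 + 1 = 6


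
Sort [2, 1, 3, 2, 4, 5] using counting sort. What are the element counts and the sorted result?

Count array: [0, 1, 2, 1, 1, 1]
(count[i] = number of elements equal to i)
Cumulative count: [0, 1, 3, 4, 5, 6]
Sorted: [1, 2, 2, 3, 4, 5]


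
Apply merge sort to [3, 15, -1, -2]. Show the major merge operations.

Divide and conquer:
  Merge [3] + [15] -> [3, 15]
  Merge [-1] + [-2] -> [-2, -1]
  Merge [3, 15] + [-2, -1] -> [-2, -1, 3, 15]


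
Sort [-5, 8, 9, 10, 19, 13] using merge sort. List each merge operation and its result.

Divide and conquer:
  Merge [8] + [9] -> [8, 9]
  Merge [-5] + [8, 9] -> [-5, 8, 9]
  Merge [19] + [13] -> [13, 19]
  Merge [10] + [13, 19] -> [10, 13, 19]
  Merge [-5, 8, 9] + [10, 13, 19] -> [-5, 8, 9, 10, 13, 19]


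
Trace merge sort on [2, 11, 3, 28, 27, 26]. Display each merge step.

Divide and conquer:
  Merge [11] + [3] -> [3, 11]
  Merge [2] + [3, 11] -> [2, 3, 11]
  Merge [27] + [26] -> [26, 27]
  Merge [28] + [26, 27] -> [26, 27, 28]
  Merge [2, 3, 11] + [26, 27, 28] -> [2, 3, 11, 26, 27, 28]


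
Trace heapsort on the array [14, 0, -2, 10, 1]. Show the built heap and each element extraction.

Build heap: [14, 10, -2, 0, 1]
Extract 14: [10, 1, -2, 0, 14]
Extract 10: [1, 0, -2, 10, 14]
Extract 1: [0, -2, 1, 10, 14]
Extract 0: [-2, 0, 1, 10, 14]


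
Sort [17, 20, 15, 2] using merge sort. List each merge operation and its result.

Divide and conquer:
  Merge [17] + [20] -> [17, 20]
  Merge [15] + [2] -> [2, 15]
  Merge [17, 20] + [2, 15] -> [2, 15, 17, 20]


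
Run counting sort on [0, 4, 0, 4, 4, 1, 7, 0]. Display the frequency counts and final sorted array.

Count array: [3, 1, 0, 0, 3, 0, 0, 1]
(count[i] = number of elements equal to i)
Cumulative count: [3, 4, 4, 4, 7, 7, 7, 8]
Sorted: [0, 0, 0, 1, 4, 4, 4, 7]


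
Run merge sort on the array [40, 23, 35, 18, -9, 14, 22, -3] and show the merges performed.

Divide and conquer:
  Merge [40] + [23] -> [23, 40]
  Merge [35] + [18] -> [18, 35]
  Merge [23, 40] + [18, 35] -> [18, 23, 35, 40]
  Merge [-9] + [14] -> [-9, 14]
  Merge [22] + [-3] -> [-3, 22]
  Merge [-9, 14] + [-3, 22] -> [-9, -3, 14, 22]
  Merge [18, 23, 35, 40] + [-9, -3, 14, 22] -> [-9, -3, 14, 18, 22, 23, 35, 40]


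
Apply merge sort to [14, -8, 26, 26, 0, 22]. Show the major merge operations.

Divide and conquer:
  Merge [-8] + [26] -> [-8, 26]
  Merge [14] + [-8, 26] -> [-8, 14, 26]
  Merge [0] + [22] -> [0, 22]
  Merge [26] + [0, 22] -> [0, 22, 26]
  Merge [-8, 14, 26] + [0, 22, 26] -> [-8, 0, 14, 22, 26, 26]


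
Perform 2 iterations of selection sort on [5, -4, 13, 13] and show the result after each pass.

Pass 1: Select minimum -4 at index 1, swap -> [-4, 5, 13, 13]
Pass 2: Select minimum 5 at index 1, swap -> [-4, 5, 13, 13]


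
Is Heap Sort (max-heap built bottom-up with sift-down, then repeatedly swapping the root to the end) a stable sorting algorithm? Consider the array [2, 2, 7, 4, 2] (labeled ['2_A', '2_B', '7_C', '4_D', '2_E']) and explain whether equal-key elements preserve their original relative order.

Trace Heap Sort on the labeled array (the key is the number; the letter only tracks identity):
  Build max-heap: [7_C, 4_D, 2_A, 2_B, 2_E]
  Swap root 7_C to index 4, re-heapify first 4 -> [4_D, 2_E, 2_A, 2_B, 7_C]
  Swap root 4_D to index 3, re-heapify first 3 -> [2_B, 2_E, 2_A, 4_D, 7_C]
  Swap root 2_B to index 2, re-heapify first 2 -> [2_A, 2_E, 2_B, 4_D, 7_C]
  Swap root 2_A to index 1, re-heapify first 1 -> [2_E, 2_A, 2_B, 4_D, 7_C]
Final order: [2_E, 2_A, 2_B, 4_D, 7_C]
Equal keys:
  value 2: originally 2_A, 2_B, 2_E; after sorting 2_E, 2_A, 2_B -> order changed
Equal keys were reordered, so Heap Sort is not stable: heap construction and root-to-end swaps move elements without regard to the original order of equal keys. (One such input is enough; an unstable sort may happen to preserve order on other inputs, but it gives no guarantee.)
Answer: Not stable


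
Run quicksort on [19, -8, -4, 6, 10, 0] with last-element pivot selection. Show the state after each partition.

Partition 1: pivot=0 at index 2 -> [-8, -4, 0, 6, 10, 19]
Partition 2: pivot=-4 at index 1 -> [-8, -4, 0, 6, 10, 19]
Partition 3: pivot=19 at index 5 -> [-8, -4, 0, 6, 10, 19]
Partition 4: pivot=10 at index 4 -> [-8, -4, 0, 6, 10, 19]


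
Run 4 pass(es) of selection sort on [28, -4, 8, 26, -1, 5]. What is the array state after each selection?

Pass 1: Select minimum -4 at index 1, swap -> [-4, 28, 8, 26, -1, 5]
Pass 2: Select minimum -1 at index 4, swap -> [-4, -1, 8, 26, 28, 5]
Pass 3: Select minimum 5 at index 5, swap -> [-4, -1, 5, 26, 28, 8]
Pass 4: Select minimum 8 at index 5, swap -> [-4, -1, 5, 8, 28, 26]


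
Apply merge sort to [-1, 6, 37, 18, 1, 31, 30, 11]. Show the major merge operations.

Divide and conquer:
  Merge [-1] + [6] -> [-1, 6]
  Merge [37] + [18] -> [18, 37]
  Merge [-1, 6] + [18, 37] -> [-1, 6, 18, 37]
  Merge [1] + [31] -> [1, 31]
  Merge [30] + [11] -> [11, 30]
  Merge [1, 31] + [11, 30] -> [1, 11, 30, 31]
  Merge [-1, 6, 18, 37] + [1, 11, 30, 31] -> [-1, 1, 6, 11, 18, 30, 31, 37]


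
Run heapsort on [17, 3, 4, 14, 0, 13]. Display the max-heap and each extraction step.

Build heap: [17, 14, 13, 3, 0, 4]
Extract 17: [14, 4, 13, 3, 0, 17]
Extract 14: [13, 4, 0, 3, 14, 17]
Extract 13: [4, 3, 0, 13, 14, 17]
Extract 4: [3, 0, 4, 13, 14, 17]
Extract 3: [0, 3, 4, 13, 14, 17]


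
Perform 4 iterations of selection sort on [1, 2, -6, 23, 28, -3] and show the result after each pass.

Pass 1: Select minimum -6 at index 2, swap -> [-6, 2, 1, 23, 28, -3]
Pass 2: Select minimum -3 at index 5, swap -> [-6, -3, 1, 23, 28, 2]
Pass 3: Select minimum 1 at index 2, swap -> [-6, -3, 1, 23, 28, 2]
Pass 4: Select minimum 2 at index 5, swap -> [-6, -3, 1, 2, 28, 23]


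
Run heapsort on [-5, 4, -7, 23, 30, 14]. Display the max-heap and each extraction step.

Build heap: [30, 23, 14, -5, 4, -7]
Extract 30: [23, 4, 14, -5, -7, 30]
Extract 23: [14, 4, -7, -5, 23, 30]
Extract 14: [4, -5, -7, 14, 23, 30]
Extract 4: [-5, -7, 4, 14, 23, 30]
Extract -5: [-7, -5, 4, 14, 23, 30]


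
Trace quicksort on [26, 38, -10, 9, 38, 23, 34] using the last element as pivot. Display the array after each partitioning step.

Partition 1: pivot=34 at index 4 -> [26, -10, 9, 23, 34, 38, 38]
Partition 2: pivot=23 at index 2 -> [-10, 9, 23, 26, 34, 38, 38]
Partition 3: pivot=9 at index 1 -> [-10, 9, 23, 26, 34, 38, 38]
Partition 4: pivot=38 at index 6 -> [-10, 9, 23, 26, 34, 38, 38]


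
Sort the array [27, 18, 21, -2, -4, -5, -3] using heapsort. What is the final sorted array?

Build heap: [27, 18, 21, -2, -4, -5, -3]
Extract 27: [21, 18, -3, -2, -4, -5, 27]
Extract 21: [18, -2, -3, -5, -4, 21, 27]
Extract 18: [-2, -4, -3, -5, 18, 21, 27]
Extract -2: [-3, -4, -5, -2, 18, 21, 27]
Extract -3: [-4, -5, -3, -2, 18, 21, 27]
Extract -4: [-5, -4, -3, -2, 18, 21, 27]


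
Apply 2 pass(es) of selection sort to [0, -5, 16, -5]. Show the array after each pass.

Pass 1: Select minimum -5 at index 1, swap -> [-5, 0, 16, -5]
Pass 2: Select minimum -5 at index 3, swap -> [-5, -5, 16, 0]


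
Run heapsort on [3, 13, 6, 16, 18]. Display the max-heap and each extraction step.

Build heap: [18, 16, 6, 3, 13]
Extract 18: [16, 13, 6, 3, 18]
Extract 16: [13, 3, 6, 16, 18]
Extract 13: [6, 3, 13, 16, 18]
Extract 6: [3, 6, 13, 16, 18]


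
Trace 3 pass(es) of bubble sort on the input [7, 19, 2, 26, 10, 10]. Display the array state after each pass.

After pass 1: [7, 2, 19, 10, 10, 26] (3 swaps)
After pass 2: [2, 7, 10, 10, 19, 26] (3 swaps)
After pass 3: [2, 7, 10, 10, 19, 26] (0 swaps)
Total swaps: 6
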